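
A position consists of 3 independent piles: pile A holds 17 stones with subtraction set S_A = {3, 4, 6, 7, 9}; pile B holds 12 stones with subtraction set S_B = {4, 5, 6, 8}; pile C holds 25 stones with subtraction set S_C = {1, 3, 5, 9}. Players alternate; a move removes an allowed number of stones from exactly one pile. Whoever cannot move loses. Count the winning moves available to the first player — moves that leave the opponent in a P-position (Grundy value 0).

0

Pile A, S = {3, 4, 6, 7, 9}:
n :  0  1  2  3  4  5  6  7  8  9 10 11 12 13 14 15 16 17
G :  0  0  0  1  1  1  2  2  2  3  3  3  0  0  0  1  1  1
G_A(17) = 1.
Pile B, S = {4, 5, 6, 8}:
G(0) = 0
G(1) = mex{} = 0
G(2) = mex{} = 0
G(3) = mex{} = 0
G(4) = mex{0} = 1
G(5) = mex{0,0} = 1
G(6) = mex{0,0,0} = 1
G(7) = mex{0,0,0} = 1
G(8) = mex{1,0,0,0} = 2
G(9) = mex{1,1,0,0} = 2
G(10) = mex{1,1,1,0} = 2
G(11) = mex{1,1,1,0} = 2
G(12) = mex{2,1,1,1} = 0
G_B(12) = 0.
Pile C, S = {1, 3, 5, 9}:
n :  0  1  2  3  4  5  6  7  8  9 10 11 12 13 14 15 16 17 18 19 20 21 22 23 24 25
G :  0  1  0  1  0  1  0  1  0  1  0  1  0  1  0  1  0  1  0  1  0  1  0  1  0  1
G_C(25) = 1.
Combined Grundy value = 1 ⊕ 0 ⊕ 1 = 0.
A winning move leaves total XOR = 0, i.e. changes one component's Grundy value g to g ⊕ X where X is the current total.
Pile A: target g' = 1⊕0 = 1, but every legal move changes the Grundy value (mex property), so 0 moves.
Pile B: target g' = 0⊕0 = 0, but every legal move changes the Grundy value (mex property), so 0 moves.
Pile C: target g' = 1⊕0 = 1, but every legal move changes the Grundy value (mex property), so 0 moves.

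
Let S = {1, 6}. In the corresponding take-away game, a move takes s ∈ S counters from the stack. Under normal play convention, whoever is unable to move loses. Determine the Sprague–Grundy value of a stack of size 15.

G(0) = 0
G(1) = mex{0} = 1
G(2) = mex{1} = 0
G(3) = mex{0} = 1
G(4) = mex{1} = 0
G(5) = mex{0} = 1
G(6) = mex{1,0} = 2
G(7) = mex{2,1} = 0
G(8) = mex{0,0} = 1
G(9) = mex{1,1} = 0
G(10) = mex{0,0} = 1
G(11) = mex{1,1} = 0
G(12) = mex{0,2} = 1
G(13) = mex{1,0} = 2
G(14) = mex{2,1} = 0
G(15) = mex{0,0} = 1

1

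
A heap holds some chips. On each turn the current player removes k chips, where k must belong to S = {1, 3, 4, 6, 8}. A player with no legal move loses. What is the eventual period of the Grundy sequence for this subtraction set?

7

n :  0  1  2  3  4  5  6  7  8  9 10 11 12 13 14 15 16
G :  0  1  0  1  2  3  2  0  1  0  1  2  3  2  0  1  0
G(n+7) = G(n) holds for n = 0,…,7 (a full window of length max(S) = 8), so the sequence is purely periodic with period 7.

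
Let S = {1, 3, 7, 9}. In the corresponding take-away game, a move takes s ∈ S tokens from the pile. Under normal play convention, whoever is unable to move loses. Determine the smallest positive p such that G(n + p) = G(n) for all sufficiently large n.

n :  0  1  2  3  4  5  6  7  8  9 10 11 12 13 14
G :  0  1  0  1  0  1  0  1  0  1  0  1  0  1  0
G(n+2) = G(n) holds for n = 0,…,8 (a full window of length max(S) = 9), so the sequence is purely periodic with period 2.

2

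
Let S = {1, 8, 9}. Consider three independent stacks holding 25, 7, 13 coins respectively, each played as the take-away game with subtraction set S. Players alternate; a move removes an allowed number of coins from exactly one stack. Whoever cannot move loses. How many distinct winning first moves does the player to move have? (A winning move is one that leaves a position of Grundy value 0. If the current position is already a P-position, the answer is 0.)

3

All stacks use S = {1, 8, 9}:
G(0) = 0
G(1) = mex{0} = 1
G(2) = mex{1} = 0
G(3) = mex{0} = 1
G(4) = mex{1} = 0
G(5) = mex{0} = 1
G(6) = mex{1} = 0
G(7) = mex{0} = 1
G(8) = mex{1,0} = 2
G(9) = mex{2,1,0} = 3
G(10) = mex{3,0,1} = 2
G(11) = mex{2,1,0} = 3
G(12) = mex{3,0,1} = 2
G(13) = mex{2,1,0} = 3
G(14) = mex{3,0,1} = 2
G(15) = mex{2,1,0} = 3
G(16) = mex{3,2,1} = 0
G(17) = mex{0,3,2} = 1
G(18) = mex{1,2,3} = 0
G(19) = mex{0,3,2} = 1
G(20) = mex{1,2,3} = 0
G(21) = mex{0,3,2} = 1
G(22) = mex{1,2,3} = 0
G(23) = mex{0,3,2} = 1
G(24) = mex{1,0,3} = 2
G(25) = mex{2,1,0} = 3
Stack A: G(25) = 3.
Stack B: G(7) = 1.
Stack C: G(13) = 3.
Combined Grundy value = 3 ⊕ 1 ⊕ 3 = 1.
A winning move leaves total XOR = 0, i.e. changes one component's Grundy value g to g ⊕ X where X is the current total.
Stack A: need g' = 3⊕1 = 2. Options: 25−1→G=2, 25−8→G=1, 25−9→G=0. Hits: 1.
Stack B: need g' = 1⊕1 = 0. Options: 7−1→G=0. Hits: 1.
Stack C: need g' = 3⊕1 = 2. Options: 13−1→G=2, 13−8→G=1, 13−9→G=0. Hits: 1.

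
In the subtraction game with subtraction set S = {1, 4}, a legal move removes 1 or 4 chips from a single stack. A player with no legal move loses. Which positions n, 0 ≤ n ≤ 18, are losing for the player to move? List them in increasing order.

G(0) = 0
G(1) = mex{0} = 1
G(2) = mex{1} = 0
G(3) = mex{0} = 1
G(4) = mex{1,0} = 2
G(5) = mex{2,1} = 0
G(6) = mex{0,0} = 1
G(7) = mex{1,1} = 0
G(8) = mex{0,2} = 1
G(9) = mex{1,0} = 2
G(10) = mex{2,1} = 0
G(11) = mex{0,0} = 1
G(12) = mex{1,1} = 0
G(13) = mex{0,2} = 1
G(14) = mex{1,0} = 2
G(15) = mex{2,1} = 0
G(16) = mex{0,0} = 1
G(17) = mex{1,1} = 0
G(18) = mex{0,2} = 1
P-positions are exactly the n with G(n) = 0.

0, 2, 5, 7, 10, 12, 15, 17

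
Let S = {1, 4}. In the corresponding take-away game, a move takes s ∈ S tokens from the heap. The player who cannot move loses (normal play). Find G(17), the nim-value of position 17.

0

G(0) = 0
G(1) = mex{0} = 1
G(2) = mex{1} = 0
G(3) = mex{0} = 1
G(4) = mex{1,0} = 2
G(5) = mex{2,1} = 0
G(6) = mex{0,0} = 1
G(7) = mex{1,1} = 0
G(8) = mex{0,2} = 1
G(9) = mex{1,0} = 2
G(10) = mex{2,1} = 0
G(11) = mex{0,0} = 1
G(12) = mex{1,1} = 0
G(13) = mex{0,2} = 1
G(14) = mex{1,0} = 2
G(15) = mex{2,1} = 0
G(16) = mex{0,0} = 1
G(17) = mex{1,1} = 0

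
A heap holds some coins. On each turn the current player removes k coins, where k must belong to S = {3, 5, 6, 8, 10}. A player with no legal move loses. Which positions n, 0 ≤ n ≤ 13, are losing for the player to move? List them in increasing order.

0, 1, 2, 13

G(0) = 0
G(1) = mex{} = 0
G(2) = mex{} = 0
G(3) = mex{0} = 1
G(4) = mex{0} = 1
G(5) = mex{0,0} = 1
G(6) = mex{1,0,0} = 2
G(7) = mex{1,0,0} = 2
G(8) = mex{1,1,0,0} = 2
G(9) = mex{2,1,1,0} = 3
G(10) = mex{2,1,1,0,0} = 3
G(11) = mex{2,2,1,1,0} = 3
G(12) = mex{3,2,2,1,0} = 4
G(13) = mex{3,2,2,1,1} = 0
P-positions are exactly the n with G(n) = 0.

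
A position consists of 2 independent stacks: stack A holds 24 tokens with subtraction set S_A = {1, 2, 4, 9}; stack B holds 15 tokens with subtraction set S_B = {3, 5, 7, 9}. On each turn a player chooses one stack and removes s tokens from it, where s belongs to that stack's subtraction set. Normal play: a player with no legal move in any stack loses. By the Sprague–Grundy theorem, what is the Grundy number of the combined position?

3

Stack A, S = {1, 2, 4, 9}:
n :  0  1  2  3  4  5  6  7  8  9 10 11 12 13 14 15 16 17 18 19 20 21 22 23 24
G :  0  1  2  0  1  2  0  1  2  3  4  0  1  2  0  1  2  0  1  2  3  4  0  1  2
G_A(24) = 2.
Stack B, S = {3, 5, 7, 9}:
G(0) = 0
G(1) = mex{} = 0
G(2) = mex{} = 0
G(3) = mex{0} = 1
G(4) = mex{0} = 1
G(5) = mex{0,0} = 1
G(6) = mex{1,0} = 2
G(7) = mex{1,0,0} = 2
G(8) = mex{1,1,0} = 2
G(9) = mex{2,1,0,0} = 3
G(10) = mex{2,1,1,0} = 3
G(11) = mex{2,2,1,0} = 3
G(12) = mex{3,2,1,1} = 0
G(13) = mex{3,2,2,1} = 0
G(14) = mex{3,3,2,1} = 0
G(15) = mex{0,3,2,2} = 1
G_B(15) = 1.
Combined Grundy value = 2 ⊕ 1 = 3.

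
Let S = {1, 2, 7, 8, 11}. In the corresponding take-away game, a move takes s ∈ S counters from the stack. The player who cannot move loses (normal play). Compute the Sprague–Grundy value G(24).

0

G(0) = 0
G(1) = mex{0} = 1
G(2) = mex{1,0} = 2
G(3) = mex{2,1} = 0
G(4) = mex{0,2} = 1
G(5) = mex{1,0} = 2
G(6) = mex{2,1} = 0
G(7) = mex{0,2,0} = 1
G(8) = mex{1,0,1,0} = 2
G(9) = mex{2,1,2,1} = 0
G(10) = mex{0,2,0,2} = 1
G(11) = mex{1,0,1,0,0} = 2
G(12) = mex{2,1,2,1,1} = 0
G(13) = mex{0,2,0,2,2} = 1
G(14) = mex{1,0,1,0,0} = 2
G(15) = mex{2,1,2,1,1} = 0
G(16) = mex{0,2,0,2,2} = 1
G(17) = mex{1,0,1,0,0} = 2
G(18) = mex{2,1,2,1,1} = 0
G(19) = mex{0,2,0,2,2} = 1
G(20) = mex{1,0,1,0,0} = 2
G(21) = mex{2,1,2,1,1} = 0
G(22) = mex{0,2,0,2,2} = 1
G(23) = mex{1,0,1,0,0} = 2
G(24) = mex{2,1,2,1,1} = 0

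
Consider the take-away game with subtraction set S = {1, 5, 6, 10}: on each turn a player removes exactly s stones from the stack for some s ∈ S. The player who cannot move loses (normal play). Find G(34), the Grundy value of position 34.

G(0) = 0
G(1) = mex{0} = 1
G(2) = mex{1} = 0
G(3) = mex{0} = 1
G(4) = mex{1} = 0
G(5) = mex{0,0} = 1
G(6) = mex{1,1,0} = 2
G(7) = mex{2,0,1} = 3
G(8) = mex{3,1,0} = 2
G(9) = mex{2,0,1} = 3
G(10) = mex{3,1,0,0} = 2
G(11) = mex{2,2,1,1} = 0
G(12) = mex{0,3,2,0} = 1
G(13) = mex{1,2,3,1} = 0
G(14) = mex{0,3,2,0} = 1
G(15) = mex{1,2,3,1} = 0
G(16) = mex{0,0,2,2} = 1
G(17) = mex{1,1,0,3} = 2
G(18) = mex{2,0,1,2} = 3
G(19) = mex{3,1,0,3} = 2
G(20) = mex{2,0,1,2} = 3
G(21) = mex{3,1,0,0} = 2
G(22) = mex{2,2,1,1} = 0
G(23) = mex{0,3,2,0} = 1
G(24) = mex{1,2,3,1} = 0
G(25) = mex{0,3,2,0} = 1
G(26) = mex{1,2,3,1} = 0
G(27) = mex{0,0,2,2} = 1
G(28) = mex{1,1,0,3} = 2
G(29) = mex{2,0,1,2} = 3
G(30) = mex{3,1,0,3} = 2
G(31) = mex{2,0,1,2} = 3
G(32) = mex{3,1,0,0} = 2
G(33) = mex{2,2,1,1} = 0
G(34) = mex{0,3,2,0} = 1

1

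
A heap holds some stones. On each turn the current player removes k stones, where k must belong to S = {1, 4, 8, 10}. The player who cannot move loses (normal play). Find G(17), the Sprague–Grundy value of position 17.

1

G(0) = 0
G(1) = mex{0} = 1
G(2) = mex{1} = 0
G(3) = mex{0} = 1
G(4) = mex{1,0} = 2
G(5) = mex{2,1} = 0
G(6) = mex{0,0} = 1
G(7) = mex{1,1} = 0
G(8) = mex{0,2,0} = 1
G(9) = mex{1,0,1} = 2
G(10) = mex{2,1,0,0} = 3
G(11) = mex{3,0,1,1} = 2
G(12) = mex{2,1,2,0} = 3
G(13) = mex{3,2,0,1} = 4
G(14) = mex{4,3,1,2} = 0
G(15) = mex{0,2,0,0} = 1
G(16) = mex{1,3,1,1} = 0
G(17) = mex{0,4,2,0} = 1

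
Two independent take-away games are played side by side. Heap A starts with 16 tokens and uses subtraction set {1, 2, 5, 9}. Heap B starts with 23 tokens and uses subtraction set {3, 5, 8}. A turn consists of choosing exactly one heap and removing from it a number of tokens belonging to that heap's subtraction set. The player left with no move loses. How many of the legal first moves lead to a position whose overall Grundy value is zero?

Heap A, S = {1, 2, 5, 9}:
n :  0  1  2  3  4  5  6  7  8  9 10 11 12 13 14 15 16
G :  0  1  2  0  1  2  0  1  2  3  0  1  2  0  1  2  0
G_A(16) = 0.
Heap B, S = {3, 5, 8}:
G(0) = 0
G(1) = mex{} = 0
G(2) = mex{} = 0
G(3) = mex{0} = 1
G(4) = mex{0} = 1
G(5) = mex{0,0} = 1
G(6) = mex{1,0} = 2
G(7) = mex{1,0} = 2
G(8) = mex{1,1,0} = 2
G(9) = mex{2,1,0} = 3
G(10) = mex{2,1,0} = 3
G(11) = mex{2,2,1} = 0
G(12) = mex{3,2,1} = 0
G(13) = mex{3,2,1} = 0
G(14) = mex{0,3,2} = 1
G(15) = mex{0,3,2} = 1
G(16) = mex{0,0,2} = 1
G(17) = mex{1,0,3} = 2
G(18) = mex{1,0,3} = 2
G(19) = mex{1,1,0} = 2
G(20) = mex{2,1,0} = 3
G(21) = mex{2,1,0} = 3
G(22) = mex{2,2,1} = 0
G(23) = mex{3,2,1} = 0
G_B(23) = 0.
Combined Grundy value = 0 ⊕ 0 = 0.
A winning move leaves total XOR = 0, i.e. changes one component's Grundy value g to g ⊕ X where X is the current total.
Heap A: target g' = 0⊕0 = 0, but every legal move changes the Grundy value (mex property), so 0 moves.
Heap B: target g' = 0⊕0 = 0, but every legal move changes the Grundy value (mex property), so 0 moves.

0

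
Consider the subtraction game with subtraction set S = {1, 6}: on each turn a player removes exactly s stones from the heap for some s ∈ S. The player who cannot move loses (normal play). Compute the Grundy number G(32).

n :  0  1  2  3  4  5  6  7  8  9 10 11 12 13 14 15 16 17 18 19 20 21 22 23 24 25 26 27 28 29 30 31 32
G :  0  1  0  1  0  1  2  0  1  0  1  0  1  2  0  1  0  1  0  1  2  0  1  0  1  0  1  2  0  1  0  1  0

0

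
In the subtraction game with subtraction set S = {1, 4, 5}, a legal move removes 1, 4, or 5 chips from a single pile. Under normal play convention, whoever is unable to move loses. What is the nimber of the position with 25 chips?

1

G(0) = 0
G(1) = mex{0} = 1
G(2) = mex{1} = 0
G(3) = mex{0} = 1
G(4) = mex{1,0} = 2
G(5) = mex{2,1,0} = 3
G(6) = mex{3,0,1} = 2
G(7) = mex{2,1,0} = 3
G(8) = mex{3,2,1} = 0
G(9) = mex{0,3,2} = 1
G(10) = mex{1,2,3} = 0
G(11) = mex{0,3,2} = 1
G(12) = mex{1,0,3} = 2
G(13) = mex{2,1,0} = 3
G(14) = mex{3,0,1} = 2
G(15) = mex{2,1,0} = 3
G(16) = mex{3,2,1} = 0
G(17) = mex{0,3,2} = 1
G(18) = mex{1,2,3} = 0
G(19) = mex{0,3,2} = 1
G(20) = mex{1,0,3} = 2
G(21) = mex{2,1,0} = 3
G(22) = mex{3,0,1} = 2
G(23) = mex{2,1,0} = 3
G(24) = mex{3,2,1} = 0
G(25) = mex{0,3,2} = 1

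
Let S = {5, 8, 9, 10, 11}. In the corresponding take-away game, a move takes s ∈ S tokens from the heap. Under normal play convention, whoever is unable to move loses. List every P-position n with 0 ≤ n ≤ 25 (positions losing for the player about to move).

G(0) = 0
G(1) = mex{} = 0
G(2) = mex{} = 0
G(3) = mex{} = 0
G(4) = mex{} = 0
G(5) = mex{0} = 1
G(6) = mex{0} = 1
G(7) = mex{0} = 1
G(8) = mex{0,0} = 1
G(9) = mex{0,0,0} = 1
G(10) = mex{1,0,0,0} = 2
G(11) = mex{1,0,0,0,0} = 2
G(12) = mex{1,0,0,0,0} = 2
G(13) = mex{1,1,0,0,0} = 2
G(14) = mex{1,1,1,0,0} = 2
G(15) = mex{2,1,1,1,0} = 3
G(16) = mex{2,1,1,1,1} = 0
G(17) = mex{2,1,1,1,1} = 0
G(18) = mex{2,2,1,1,1} = 0
G(19) = mex{2,2,2,1,1} = 0
G(20) = mex{3,2,2,2,1} = 0
G(21) = mex{0,2,2,2,2} = 1
G(22) = mex{0,2,2,2,2} = 1
G(23) = mex{0,3,2,2,2} = 1
G(24) = mex{0,0,3,2,2} = 1
G(25) = mex{0,0,0,3,2} = 1
P-positions are exactly the n with G(n) = 0.

0, 1, 2, 3, 4, 16, 17, 18, 19, 20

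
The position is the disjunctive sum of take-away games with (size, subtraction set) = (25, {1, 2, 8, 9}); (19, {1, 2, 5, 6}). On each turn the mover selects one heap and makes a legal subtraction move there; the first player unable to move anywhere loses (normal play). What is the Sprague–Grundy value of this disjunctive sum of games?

0

Heap A, S = {1, 2, 8, 9}:
G(0) = 0
G(1) = mex{0} = 1
G(2) = mex{1,0} = 2
G(3) = mex{2,1} = 0
G(4) = mex{0,2} = 1
G(5) = mex{1,0} = 2
G(6) = mex{2,1} = 0
G(7) = mex{0,2} = 1
G(8) = mex{1,0,0} = 2
G(9) = mex{2,1,1,0} = 3
G(10) = mex{3,2,2,1} = 0
G(11) = mex{0,3,0,2} = 1
G(12) = mex{1,0,1,0} = 2
G(13) = mex{2,1,2,1} = 0
G(14) = mex{0,2,0,2} = 1
G(15) = mex{1,0,1,0} = 2
G(16) = mex{2,1,2,1} = 0
G(17) = mex{0,2,3,2} = 1
G(18) = mex{1,0,0,3} = 2
G(19) = mex{2,1,1,0} = 3
G(20) = mex{3,2,2,1} = 0
G(21) = mex{0,3,0,2} = 1
G(22) = mex{1,0,1,0} = 2
G(23) = mex{2,1,2,1} = 0
G(24) = mex{0,2,0,2} = 1
G(25) = mex{1,0,1,0} = 2
G_A(25) = 2.
Heap B, S = {1, 2, 5, 6}:
n :  0  1  2  3  4  5  6  7  8  9 10 11 12 13 14 15 16 17 18 19
G :  0  1  2  0  1  2  3  0  1  2  0  1  2  3  0  1  2  0  1  2
G_B(19) = 2.
Combined Grundy value = 2 ⊕ 2 = 0.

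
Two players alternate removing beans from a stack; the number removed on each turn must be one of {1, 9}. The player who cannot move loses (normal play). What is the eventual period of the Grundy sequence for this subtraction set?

G(0) = 0
G(1) = mex{0} = 1
G(2) = mex{1} = 0
G(3) = mex{0} = 1
G(4) = mex{1} = 0
G(5) = mex{0} = 1
G(6) = mex{1} = 0
G(7) = mex{0} = 1
G(8) = mex{1} = 0
G(9) = mex{0,0} = 1
G(10) = mex{1,1} = 0
G(11) = mex{0,0} = 1
G(12) = mex{1,1} = 0
G(13) = mex{0,0} = 1
G(14) = mex{1,1} = 0
G(n+2) = G(n) holds for n = 0,…,8 (a full window of length max(S) = 9), so the sequence is purely periodic with period 2.

2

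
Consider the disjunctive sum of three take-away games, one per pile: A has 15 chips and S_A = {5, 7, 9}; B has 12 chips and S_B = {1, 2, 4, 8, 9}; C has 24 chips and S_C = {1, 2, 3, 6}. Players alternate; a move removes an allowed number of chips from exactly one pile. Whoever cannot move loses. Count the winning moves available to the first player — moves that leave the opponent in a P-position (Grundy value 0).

Pile A, S = {5, 7, 9}:
G(0) = 0
G(1) = mex{} = 0
G(2) = mex{} = 0
G(3) = mex{} = 0
G(4) = mex{} = 0
G(5) = mex{0} = 1
G(6) = mex{0} = 1
G(7) = mex{0,0} = 1
G(8) = mex{0,0} = 1
G(9) = mex{0,0,0} = 1
G(10) = mex{1,0,0} = 2
G(11) = mex{1,0,0} = 2
G(12) = mex{1,1,0} = 2
G(13) = mex{1,1,0} = 2
G(14) = mex{1,1,1} = 0
G(15) = mex{2,1,1} = 0
G_A(15) = 0.
Pile B, S = {1, 2, 4, 8, 9}:
n :  0  1  2  3  4  5  6  7  8  9 10 11 12
G :  0  1  2  0  1  2  0  1  2  3  4  5  3
G_B(12) = 3.
Pile C, S = {1, 2, 3, 6}:
n :  0  1  2  3  4  5  6  7  8  9 10 11 12 13 14 15 16 17 18 19 20 21 22 23 24
G :  0  1  2  3  0  1  2  3  0  1  2  3  0  1  2  3  0  1  2  3  0  1  2  3  0
G_C(24) = 0.
Combined Grundy value = 0 ⊕ 3 ⊕ 0 = 3.
A winning move leaves total XOR = 0, i.e. changes one component's Grundy value g to g ⊕ X where X is the current total.
Pile A: need g' = 0⊕3 = 3. Options: 15−5→G=2, 15−7→G=1, 15−9→G=1. Hits: 0.
Pile B: need g' = 3⊕3 = 0. Options: 12−1→G=5, 12−2→G=4, 12−4→G=2, 12−8→G=1, 12−9→G=0. Hits: 1.
Pile C: need g' = 0⊕3 = 3. Options: 24−1→G=3, 24−2→G=2, 24−3→G=1, 24−6→G=2. Hits: 1.

2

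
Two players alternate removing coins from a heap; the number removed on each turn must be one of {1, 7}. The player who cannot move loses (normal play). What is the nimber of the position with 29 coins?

n :  0  1  2  3  4  5  6  7  8  9 10 11 12 13 14 15 16 17 18 19 20 21 22 23 24 25 26 27 28 29
G :  0  1  0  1  0  1  0  1  0  1  0  1  0  1  0  1  0  1  0  1  0  1  0  1  0  1  0  1  0  1

1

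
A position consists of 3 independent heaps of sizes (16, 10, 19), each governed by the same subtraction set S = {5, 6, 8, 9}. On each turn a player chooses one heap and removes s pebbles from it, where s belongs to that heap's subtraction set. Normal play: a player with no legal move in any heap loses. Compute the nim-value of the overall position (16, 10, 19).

All heaps use S = {5, 6, 8, 9}:
n :  0  1  2  3  4  5  6  7  8  9 10 11 12 13 14 15 16 17 18 19
G :  0  0  0  0  0  1  1  1  1  1  2  2  2  2  0  0  0  0  0  1
Heap A: G(16) = 0.
Heap B: G(10) = 2.
Heap C: G(19) = 1.
Combined Grundy value = 0 ⊕ 2 ⊕ 1 = 3.

3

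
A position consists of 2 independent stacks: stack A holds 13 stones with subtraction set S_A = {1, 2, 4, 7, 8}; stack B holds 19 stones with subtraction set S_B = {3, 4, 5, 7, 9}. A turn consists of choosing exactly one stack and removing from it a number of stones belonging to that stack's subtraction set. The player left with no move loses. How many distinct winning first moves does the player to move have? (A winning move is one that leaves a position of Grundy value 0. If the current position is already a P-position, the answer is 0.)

Stack A, S = {1, 2, 4, 7, 8}:
n :  0  1  2  3  4  5  6  7  8  9 10 11 12 13
G :  0  1  2  0  1  2  0  1  2  0  1  2  0  1
G_A(13) = 1.
Stack B, S = {3, 4, 5, 7, 9}:
G(0) = 0
G(1) = mex{} = 0
G(2) = mex{} = 0
G(3) = mex{0} = 1
G(4) = mex{0,0} = 1
G(5) = mex{0,0,0} = 1
G(6) = mex{1,0,0} = 2
G(7) = mex{1,1,0,0} = 2
G(8) = mex{1,1,1,0} = 2
G(9) = mex{2,1,1,0,0} = 3
G(10) = mex{2,2,1,1,0} = 3
G(11) = mex{2,2,2,1,0} = 3
G(12) = mex{3,2,2,1,1} = 0
G(13) = mex{3,3,2,2,1} = 0
G(14) = mex{3,3,3,2,1} = 0
G(15) = mex{0,3,3,2,2} = 1
G(16) = mex{0,0,3,3,2} = 1
G(17) = mex{0,0,0,3,2} = 1
G(18) = mex{1,0,0,3,3} = 2
G(19) = mex{1,1,0,0,3} = 2
G_B(19) = 2.
Combined Grundy value = 1 ⊕ 2 = 3.
A winning move leaves total XOR = 0, i.e. changes one component's Grundy value g to g ⊕ X where X is the current total.
Stack A: need g' = 1⊕3 = 2. Options: 13−1→G=0, 13−2→G=2, 13−4→G=0, 13−7→G=0, 13−8→G=2. Hits: 2.
Stack B: need g' = 2⊕3 = 1. Options: 19−3→G=1, 19−4→G=1, 19−5→G=0, 19−7→G=0, 19−9→G=3. Hits: 2.

4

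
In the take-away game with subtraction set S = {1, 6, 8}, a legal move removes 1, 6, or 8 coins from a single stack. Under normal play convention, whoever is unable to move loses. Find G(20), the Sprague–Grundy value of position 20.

G(0) = 0
G(1) = mex{0} = 1
G(2) = mex{1} = 0
G(3) = mex{0} = 1
G(4) = mex{1} = 0
G(5) = mex{0} = 1
G(6) = mex{1,0} = 2
G(7) = mex{2,1} = 0
G(8) = mex{0,0,0} = 1
G(9) = mex{1,1,1} = 0
G(10) = mex{0,0,0} = 1
G(11) = mex{1,1,1} = 0
G(12) = mex{0,2,0} = 1
G(13) = mex{1,0,1} = 2
G(14) = mex{2,1,2} = 0
G(15) = mex{0,0,0} = 1
G(16) = mex{1,1,1} = 0
G(17) = mex{0,0,0} = 1
G(18) = mex{1,1,1} = 0
G(19) = mex{0,2,0} = 1
G(20) = mex{1,0,1} = 2

2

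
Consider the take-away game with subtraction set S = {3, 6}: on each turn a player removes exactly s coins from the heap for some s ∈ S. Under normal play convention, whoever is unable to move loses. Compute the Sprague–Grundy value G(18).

n :  0  1  2  3  4  5  6  7  8  9 10 11 12 13 14 15 16 17 18
G :  0  0  0  1  1  1  2  2  2  0  0  0  1  1  1  2  2  2  0

0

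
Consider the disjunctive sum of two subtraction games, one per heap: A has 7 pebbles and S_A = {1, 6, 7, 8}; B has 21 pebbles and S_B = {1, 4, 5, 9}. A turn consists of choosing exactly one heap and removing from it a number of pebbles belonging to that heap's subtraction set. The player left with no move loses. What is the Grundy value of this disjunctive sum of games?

0

Heap A, S = {1, 6, 7, 8}:
G(0) = 0
G(1) = mex{0} = 1
G(2) = mex{1} = 0
G(3) = mex{0} = 1
G(4) = mex{1} = 0
G(5) = mex{0} = 1
G(6) = mex{1,0} = 2
G(7) = mex{2,1,0} = 3
G_A(7) = 3.
Heap B, S = {1, 4, 5, 9}:
n :  0  1  2  3  4  5  6  7  8  9 10 11 12 13 14 15 16 17 18 19 20 21
G :  0  1  0  1  2  3  2  3  0  1  0  1  2  3  2  3  0  1  0  1  2  3
G_B(21) = 3.
Combined Grundy value = 3 ⊕ 3 = 0.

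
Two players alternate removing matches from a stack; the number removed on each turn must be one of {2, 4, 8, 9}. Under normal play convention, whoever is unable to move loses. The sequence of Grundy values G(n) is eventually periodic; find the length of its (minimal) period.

G(0) = 0
G(1) = mex{} = 0
G(2) = mex{0} = 1
G(3) = mex{0} = 1
G(4) = mex{1,0} = 2
G(5) = mex{1,0} = 2
G(6) = mex{2,1} = 0
G(7) = mex{2,1} = 0
G(8) = mex{0,2,0} = 1
G(9) = mex{0,2,0,0} = 1
G(10) = mex{1,0,1,0} = 2
G(11) = mex{1,0,1,1} = 2
G(12) = mex{2,1,2,1} = 0
G(13) = mex{2,1,2,2} = 0
G(14) = mex{0,2,0,2} = 1
G(15) = mex{0,2,0,0} = 1
G(16) = mex{1,0,1,0} = 2
G(n+6) = G(n) holds for n = 0,…,8 (a full window of length max(S) = 9), so the sequence is purely periodic with period 6.

6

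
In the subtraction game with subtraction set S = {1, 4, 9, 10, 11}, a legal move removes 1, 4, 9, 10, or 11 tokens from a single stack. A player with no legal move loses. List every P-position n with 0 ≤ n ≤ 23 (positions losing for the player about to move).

n :  0  1  2  3  4  5  6  7  8  9 10 11 12 13 14 15 16 17 18 19 20 21 22 23
G :  0  1  0  1  2  0  1  0  1  2  3  2  3  4  5  3  2  3  4  0  1  0  1  2
P-positions are exactly the n with G(n) = 0.

0, 2, 5, 7, 19, 21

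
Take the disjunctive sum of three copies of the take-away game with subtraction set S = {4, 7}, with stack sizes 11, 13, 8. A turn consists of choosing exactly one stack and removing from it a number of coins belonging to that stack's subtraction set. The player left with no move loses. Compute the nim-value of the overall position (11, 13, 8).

2

All stacks use S = {4, 7}:
G(0) = 0
G(1) = mex{} = 0
G(2) = mex{} = 0
G(3) = mex{} = 0
G(4) = mex{0} = 1
G(5) = mex{0} = 1
G(6) = mex{0} = 1
G(7) = mex{0,0} = 1
G(8) = mex{1,0} = 2
G(9) = mex{1,0} = 2
G(10) = mex{1,0} = 2
G(11) = mex{1,1} = 0
G(12) = mex{2,1} = 0
G(13) = mex{2,1} = 0
Stack A: G(11) = 0.
Stack B: G(13) = 0.
Stack C: G(8) = 2.
Combined Grundy value = 0 ⊕ 0 ⊕ 2 = 2.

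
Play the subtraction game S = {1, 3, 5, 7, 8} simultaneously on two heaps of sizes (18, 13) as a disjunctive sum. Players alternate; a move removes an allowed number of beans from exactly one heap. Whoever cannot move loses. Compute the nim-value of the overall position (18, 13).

All heaps use S = {1, 3, 5, 7, 8}:
G(0) = 0
G(1) = mex{0} = 1
G(2) = mex{1} = 0
G(3) = mex{0,0} = 1
G(4) = mex{1,1} = 0
G(5) = mex{0,0,0} = 1
G(6) = mex{1,1,1} = 0
G(7) = mex{0,0,0,0} = 1
G(8) = mex{1,1,1,1,0} = 2
G(9) = mex{2,0,0,0,1} = 3
G(10) = mex{3,1,1,1,0} = 2
G(11) = mex{2,2,0,0,1} = 3
G(12) = mex{3,3,1,1,0} = 2
G(13) = mex{2,2,2,0,1} = 3
G(14) = mex{3,3,3,1,0} = 2
G(15) = mex{2,2,2,2,1} = 0
G(16) = mex{0,3,3,3,2} = 1
G(17) = mex{1,2,2,2,3} = 0
G(18) = mex{0,0,3,3,2} = 1
Heap A: G(18) = 1.
Heap B: G(13) = 3.
Combined Grundy value = 1 ⊕ 3 = 2.

2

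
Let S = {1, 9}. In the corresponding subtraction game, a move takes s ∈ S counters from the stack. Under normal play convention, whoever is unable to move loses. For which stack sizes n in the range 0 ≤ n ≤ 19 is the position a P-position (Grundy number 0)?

n :  0  1  2  3  4  5  6  7  8  9 10 11 12 13 14 15 16 17 18 19
G :  0  1  0  1  0  1  0  1  0  1  0  1  0  1  0  1  0  1  0  1
P-positions are exactly the n with G(n) = 0.

0, 2, 4, 6, 8, 10, 12, 14, 16, 18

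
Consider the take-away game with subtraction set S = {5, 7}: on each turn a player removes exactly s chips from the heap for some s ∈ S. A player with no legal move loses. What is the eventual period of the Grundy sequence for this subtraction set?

12

n :  0  1  2  3  4  5  6  7  8  9 10 11 12 13 14 15 16 17 18 19 20 21 22 23 24 25
G :  0  0  0  0  0  1  1  1  1  1  2  2  0  0  0  0  0  1  1  1  1  1  2  2  0  0
G(n+12) = G(n) holds for n = 0,…,6 (a full window of length max(S) = 7), so the sequence is purely periodic with period 12.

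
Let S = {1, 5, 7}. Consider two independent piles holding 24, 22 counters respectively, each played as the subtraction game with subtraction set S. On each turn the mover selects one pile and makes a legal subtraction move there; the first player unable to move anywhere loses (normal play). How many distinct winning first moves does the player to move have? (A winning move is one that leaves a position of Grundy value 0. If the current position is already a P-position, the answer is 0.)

0

All piles use S = {1, 5, 7}:
n :  0  1  2  3  4  5  6  7  8  9 10 11 12 13 14 15 16 17 18 19 20 21 22 23 24
G :  0  1  0  1  0  1  0  1  0  1  0  1  0  1  0  1  0  1  0  1  0  1  0  1  0
Pile A: G(24) = 0.
Pile B: G(22) = 0.
Combined Grundy value = 0 ⊕ 0 = 0.
A winning move leaves total XOR = 0, i.e. changes one component's Grundy value g to g ⊕ X where X is the current total.
Pile A: target g' = 0⊕0 = 0, but every legal move changes the Grundy value (mex property), so 0 moves.
Pile B: target g' = 0⊕0 = 0, but every legal move changes the Grundy value (mex property), so 0 moves.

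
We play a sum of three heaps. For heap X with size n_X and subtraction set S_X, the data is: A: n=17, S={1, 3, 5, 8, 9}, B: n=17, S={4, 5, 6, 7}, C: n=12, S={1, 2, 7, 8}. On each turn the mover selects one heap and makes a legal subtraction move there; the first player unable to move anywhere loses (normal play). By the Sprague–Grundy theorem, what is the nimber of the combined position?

0

Heap A, S = {1, 3, 5, 8, 9}:
n :  0  1  2  3  4  5  6  7  8  9 10 11 12 13 14 15 16 17
G :  0  1  0  1  0  1  0  1  2  3  2  3  2  3  2  3  0  1
G_A(17) = 1.
Heap B, S = {4, 5, 6, 7}:
n :  0  1  2  3  4  5  6  7  8  9 10 11 12 13 14 15 16 17
G :  0  0  0  0  1  1  1  1  2  2  2  0  0  0  0  1  1  1
G_B(17) = 1.
Heap C, S = {1, 2, 7, 8}:
n :  0  1  2  3  4  5  6  7  8  9 10 11 12
G :  0  1  2  0  1  2  0  1  2  0  1  2  0
G_C(12) = 0.
Combined Grundy value = 1 ⊕ 1 ⊕ 0 = 0.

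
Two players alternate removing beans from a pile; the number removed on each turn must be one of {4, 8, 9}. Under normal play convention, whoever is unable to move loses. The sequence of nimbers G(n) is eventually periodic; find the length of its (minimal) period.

G(0) = 0
G(1) = mex{} = 0
G(2) = mex{} = 0
G(3) = mex{} = 0
G(4) = mex{0} = 1
G(5) = mex{0} = 1
G(6) = mex{0} = 1
G(7) = mex{0} = 1
G(8) = mex{1,0} = 2
G(9) = mex{1,0,0} = 2
G(10) = mex{1,0,0} = 2
G(11) = mex{1,0,0} = 2
G(12) = mex{2,1,0} = 3
G(13) = mex{2,1,1} = 0
G(14) = mex{2,1,1} = 0
G(15) = mex{2,1,1} = 0
G(16) = mex{3,2,1} = 0
G(17) = mex{0,2,2} = 1
G(18) = mex{0,2,2} = 1
G(19) = mex{0,2,2} = 1
G(20) = mex{0,3,2} = 1
G(21) = mex{1,0,3} = 2
G(22) = mex{1,0,0} = 2
G(23) = mex{1,0,0} = 2
G(24) = mex{1,0,0} = 2
G(25) = mex{2,1,0} = 3
G(26) = mex{2,1,1} = 0
G(27) = mex{2,1,1} = 0
G(n+13) = G(n) holds for n = 0,…,8 (a full window of length max(S) = 9), so the sequence is purely periodic with period 13.

13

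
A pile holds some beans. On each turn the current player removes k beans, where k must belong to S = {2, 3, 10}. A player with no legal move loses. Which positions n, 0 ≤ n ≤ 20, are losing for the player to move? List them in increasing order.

0, 1, 5, 6, 12, 13, 17, 18

G(0) = 0
G(1) = mex{} = 0
G(2) = mex{0} = 1
G(3) = mex{0,0} = 1
G(4) = mex{1,0} = 2
G(5) = mex{1,1} = 0
G(6) = mex{2,1} = 0
G(7) = mex{0,2} = 1
G(8) = mex{0,0} = 1
G(9) = mex{1,0} = 2
G(10) = mex{1,1,0} = 2
G(11) = mex{2,1,0} = 3
G(12) = mex{2,2,1} = 0
G(13) = mex{3,2,1} = 0
G(14) = mex{0,3,2} = 1
G(15) = mex{0,0,0} = 1
G(16) = mex{1,0,0} = 2
G(17) = mex{1,1,1} = 0
G(18) = mex{2,1,1} = 0
G(19) = mex{0,2,2} = 1
G(20) = mex{0,0,2} = 1
P-positions are exactly the n with G(n) = 0.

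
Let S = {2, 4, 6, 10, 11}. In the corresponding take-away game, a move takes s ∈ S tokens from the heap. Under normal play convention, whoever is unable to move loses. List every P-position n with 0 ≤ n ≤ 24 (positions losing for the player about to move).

G(0) = 0
G(1) = mex{} = 0
G(2) = mex{0} = 1
G(3) = mex{0} = 1
G(4) = mex{1,0} = 2
G(5) = mex{1,0} = 2
G(6) = mex{2,1,0} = 3
G(7) = mex{2,1,0} = 3
G(8) = mex{3,2,1} = 0
G(9) = mex{3,2,1} = 0
G(10) = mex{0,3,2,0} = 1
G(11) = mex{0,3,2,0,0} = 1
G(12) = mex{1,0,3,1,0} = 2
G(13) = mex{1,0,3,1,1} = 2
G(14) = mex{2,1,0,2,1} = 3
G(15) = mex{2,1,0,2,2} = 3
G(16) = mex{3,2,1,3,2} = 0
G(17) = mex{3,2,1,3,3} = 0
G(18) = mex{0,3,2,0,3} = 1
G(19) = mex{0,3,2,0,0} = 1
G(20) = mex{1,0,3,1,0} = 2
G(21) = mex{1,0,3,1,1} = 2
G(22) = mex{2,1,0,2,1} = 3
G(23) = mex{2,1,0,2,2} = 3
G(24) = mex{3,2,1,3,2} = 0
P-positions are exactly the n with G(n) = 0.

0, 1, 8, 9, 16, 17, 24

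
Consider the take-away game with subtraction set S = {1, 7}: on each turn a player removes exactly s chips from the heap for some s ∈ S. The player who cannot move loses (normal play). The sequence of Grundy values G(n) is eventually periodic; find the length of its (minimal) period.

n :  0  1  2  3  4  5  6  7  8  9 10 11 12 13 14
G :  0  1  0  1  0  1  0  1  0  1  0  1  0  1  0
G(n+2) = G(n) holds for n = 0,…,6 (a full window of length max(S) = 7), so the sequence is purely periodic with period 2.

2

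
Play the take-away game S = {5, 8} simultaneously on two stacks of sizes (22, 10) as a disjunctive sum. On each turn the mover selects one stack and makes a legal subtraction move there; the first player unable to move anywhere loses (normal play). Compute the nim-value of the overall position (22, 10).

All stacks use S = {5, 8}:
G(0) = 0
G(1) = mex{} = 0
G(2) = mex{} = 0
G(3) = mex{} = 0
G(4) = mex{} = 0
G(5) = mex{0} = 1
G(6) = mex{0} = 1
G(7) = mex{0} = 1
G(8) = mex{0,0} = 1
G(9) = mex{0,0} = 1
G(10) = mex{1,0} = 2
G(11) = mex{1,0} = 2
G(12) = mex{1,0} = 2
G(13) = mex{1,1} = 0
G(14) = mex{1,1} = 0
G(15) = mex{2,1} = 0
G(16) = mex{2,1} = 0
G(17) = mex{2,1} = 0
G(18) = mex{0,2} = 1
G(19) = mex{0,2} = 1
G(20) = mex{0,2} = 1
G(21) = mex{0,0} = 1
G(22) = mex{0,0} = 1
Stack A: G(22) = 1.
Stack B: G(10) = 2.
Combined Grundy value = 1 ⊕ 2 = 3.

3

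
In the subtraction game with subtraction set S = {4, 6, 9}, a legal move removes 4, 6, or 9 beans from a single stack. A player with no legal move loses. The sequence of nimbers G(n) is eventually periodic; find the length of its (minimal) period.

G(0) = 0
G(1) = mex{} = 0
G(2) = mex{} = 0
G(3) = mex{} = 0
G(4) = mex{0} = 1
G(5) = mex{0} = 1
G(6) = mex{0,0} = 1
G(7) = mex{0,0} = 1
G(8) = mex{1,0} = 2
G(9) = mex{1,0,0} = 2
G(10) = mex{1,1,0} = 2
G(11) = mex{1,1,0} = 2
G(12) = mex{2,1,0} = 3
G(13) = mex{2,1,1} = 0
G(14) = mex{2,2,1} = 0
G(15) = mex{2,2,1} = 0
G(16) = mex{3,2,1} = 0
G(17) = mex{0,2,2} = 1
G(18) = mex{0,3,2} = 1
G(19) = mex{0,0,2} = 1
G(20) = mex{0,0,2} = 1
G(21) = mex{1,0,3} = 2
G(22) = mex{1,0,0} = 2
G(23) = mex{1,1,0} = 2
G(24) = mex{1,1,0} = 2
G(25) = mex{2,1,0} = 3
G(26) = mex{2,1,1} = 0
G(27) = mex{2,2,1} = 0
G(n+13) = G(n) holds for n = 0,…,8 (a full window of length max(S) = 9), so the sequence is purely periodic with period 13.

13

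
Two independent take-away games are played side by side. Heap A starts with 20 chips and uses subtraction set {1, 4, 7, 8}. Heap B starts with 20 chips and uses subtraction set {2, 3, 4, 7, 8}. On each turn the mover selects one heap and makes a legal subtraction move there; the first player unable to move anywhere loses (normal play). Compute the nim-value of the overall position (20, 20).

Heap A, S = {1, 4, 7, 8}:
n :  0  1  2  3  4  5  6  7  8  9 10 11 12 13 14 15 16 17 18 19 20
G :  0  1  0  1  2  0  1  2  3  2  3  0  1  3  0  1  0  1  2  3  2
G_A(20) = 2.
Heap B, S = {2, 3, 4, 7, 8}:
G(0) = 0
G(1) = mex{} = 0
G(2) = mex{0} = 1
G(3) = mex{0,0} = 1
G(4) = mex{1,0,0} = 2
G(5) = mex{1,1,0} = 2
G(6) = mex{2,1,1} = 0
G(7) = mex{2,2,1,0} = 3
G(8) = mex{0,2,2,0,0} = 1
G(9) = mex{3,0,2,1,0} = 4
G(10) = mex{1,3,0,1,1} = 2
G(11) = mex{4,1,3,2,1} = 0
G(12) = mex{2,4,1,2,2} = 0
G(13) = mex{0,2,4,0,2} = 1
G(14) = mex{0,0,2,3,0} = 1
G(15) = mex{1,0,0,1,3} = 2
G(16) = mex{1,1,0,4,1} = 2
G(17) = mex{2,1,1,2,4} = 0
G(18) = mex{2,2,1,0,2} = 3
G(19) = mex{0,2,2,0,0} = 1
G(20) = mex{3,0,2,1,0} = 4
G_B(20) = 4.
Combined Grundy value = 2 ⊕ 4 = 6.

6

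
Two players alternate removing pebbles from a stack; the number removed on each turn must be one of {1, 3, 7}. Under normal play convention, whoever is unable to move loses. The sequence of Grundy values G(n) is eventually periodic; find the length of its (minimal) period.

2

G(0) = 0
G(1) = mex{0} = 1
G(2) = mex{1} = 0
G(3) = mex{0,0} = 1
G(4) = mex{1,1} = 0
G(5) = mex{0,0} = 1
G(6) = mex{1,1} = 0
G(7) = mex{0,0,0} = 1
G(8) = mex{1,1,1} = 0
G(9) = mex{0,0,0} = 1
G(10) = mex{1,1,1} = 0
G(11) = mex{0,0,0} = 1
G(12) = mex{1,1,1} = 0
G(13) = mex{0,0,0} = 1
G(14) = mex{1,1,1} = 0
G(n+2) = G(n) holds for n = 0,…,6 (a full window of length max(S) = 7), so the sequence is purely periodic with period 2.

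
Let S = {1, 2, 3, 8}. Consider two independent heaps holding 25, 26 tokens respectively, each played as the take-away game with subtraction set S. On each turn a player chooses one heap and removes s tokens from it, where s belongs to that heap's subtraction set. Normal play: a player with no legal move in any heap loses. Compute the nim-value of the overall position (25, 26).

7

All heaps use S = {1, 2, 3, 8}:
G(0) = 0
G(1) = mex{0} = 1
G(2) = mex{1,0} = 2
G(3) = mex{2,1,0} = 3
G(4) = mex{3,2,1} = 0
G(5) = mex{0,3,2} = 1
G(6) = mex{1,0,3} = 2
G(7) = mex{2,1,0} = 3
G(8) = mex{3,2,1,0} = 4
G(9) = mex{4,3,2,1} = 0
G(10) = mex{0,4,3,2} = 1
G(11) = mex{1,0,4,3} = 2
G(12) = mex{2,1,0,0} = 3
G(13) = mex{3,2,1,1} = 0
G(14) = mex{0,3,2,2} = 1
G(15) = mex{1,0,3,3} = 2
G(16) = mex{2,1,0,4} = 3
G(17) = mex{3,2,1,0} = 4
G(18) = mex{4,3,2,1} = 0
G(19) = mex{0,4,3,2} = 1
G(20) = mex{1,0,4,3} = 2
G(21) = mex{2,1,0,0} = 3
G(22) = mex{3,2,1,1} = 0
G(23) = mex{0,3,2,2} = 1
G(24) = mex{1,0,3,3} = 2
G(25) = mex{2,1,0,4} = 3
G(26) = mex{3,2,1,0} = 4
Heap A: G(25) = 3.
Heap B: G(26) = 4.
Combined Grundy value = 3 ⊕ 4 = 7.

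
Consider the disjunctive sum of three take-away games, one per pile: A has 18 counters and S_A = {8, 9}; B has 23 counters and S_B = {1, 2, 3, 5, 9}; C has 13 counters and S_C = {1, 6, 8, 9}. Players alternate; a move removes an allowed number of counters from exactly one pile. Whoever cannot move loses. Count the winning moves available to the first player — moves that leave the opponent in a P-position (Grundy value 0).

Pile A, S = {8, 9}:
G(0) = 0
G(1) = mex{} = 0
G(2) = mex{} = 0
G(3) = mex{} = 0
G(4) = mex{} = 0
G(5) = mex{} = 0
G(6) = mex{} = 0
G(7) = mex{} = 0
G(8) = mex{0} = 1
G(9) = mex{0,0} = 1
G(10) = mex{0,0} = 1
G(11) = mex{0,0} = 1
G(12) = mex{0,0} = 1
G(13) = mex{0,0} = 1
G(14) = mex{0,0} = 1
G(15) = mex{0,0} = 1
G(16) = mex{1,0} = 2
G(17) = mex{1,1} = 0
G(18) = mex{1,1} = 0
G_A(18) = 0.
Pile B, S = {1, 2, 3, 5, 9}:
n :  0  1  2  3  4  5  6  7  8  9 10 11 12 13 14 15 16 17 18 19 20 21 22 23
G :  0  1  2  3  0  1  2  3  0  1  2  3  0  1  2  3  0  1  2  3  0  1  2  3
G_B(23) = 3.
Pile C, S = {1, 6, 8, 9}:
G(0) = 0
G(1) = mex{0} = 1
G(2) = mex{1} = 0
G(3) = mex{0} = 1
G(4) = mex{1} = 0
G(5) = mex{0} = 1
G(6) = mex{1,0} = 2
G(7) = mex{2,1} = 0
G(8) = mex{0,0,0} = 1
G(9) = mex{1,1,1,0} = 2
G(10) = mex{2,0,0,1} = 3
G(11) = mex{3,1,1,0} = 2
G(12) = mex{2,2,0,1} = 3
G(13) = mex{3,0,1,0} = 2
G_C(13) = 2.
Combined Grundy value = 0 ⊕ 3 ⊕ 2 = 1.
A winning move leaves total XOR = 0, i.e. changes one component's Grundy value g to g ⊕ X where X is the current total.
Pile A: need g' = 0⊕1 = 1. Options: 18−8→G=1, 18−9→G=1. Hits: 2.
Pile B: need g' = 3⊕1 = 2. Options: 23−1→G=2, 23−2→G=1, 23−3→G=0, 23−5→G=2, 23−9→G=2. Hits: 3.
Pile C: need g' = 2⊕1 = 3. Options: 13−1→G=3, 13−6→G=0, 13−8→G=1, 13−9→G=0. Hits: 1.

6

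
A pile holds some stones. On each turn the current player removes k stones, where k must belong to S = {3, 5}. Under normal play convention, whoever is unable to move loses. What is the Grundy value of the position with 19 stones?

n :  0  1  2  3  4  5  6  7  8  9 10 11 12 13 14 15 16 17 18 19
G :  0  0  0  1  1  1  2  2  0  0  0  1  1  1  2  2  0  0  0  1

1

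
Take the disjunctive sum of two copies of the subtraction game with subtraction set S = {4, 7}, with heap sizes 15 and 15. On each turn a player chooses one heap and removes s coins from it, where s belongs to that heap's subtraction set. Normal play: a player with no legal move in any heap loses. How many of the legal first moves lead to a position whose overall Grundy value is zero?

All heaps use S = {4, 7}:
n :  0  1  2  3  4  5  6  7  8  9 10 11 12 13 14 15
G :  0  0  0  0  1  1  1  1  2  2  2  0  0  0  0  1
Heap A: G(15) = 1.
Heap B: G(15) = 1.
Combined Grundy value = 1 ⊕ 1 = 0.
A winning move leaves total XOR = 0, i.e. changes one component's Grundy value g to g ⊕ X where X is the current total.
Heap A: target g' = 1⊕0 = 1, but every legal move changes the Grundy value (mex property), so 0 moves.
Heap B: target g' = 1⊕0 = 1, but every legal move changes the Grundy value (mex property), so 0 moves.

0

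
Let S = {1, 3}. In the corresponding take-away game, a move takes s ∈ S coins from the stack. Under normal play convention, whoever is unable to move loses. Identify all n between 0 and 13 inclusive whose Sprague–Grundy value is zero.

0, 2, 4, 6, 8, 10, 12

n :  0  1  2  3  4  5  6  7  8  9 10 11 12 13
G :  0  1  0  1  0  1  0  1  0  1  0  1  0  1
P-positions are exactly the n with G(n) = 0.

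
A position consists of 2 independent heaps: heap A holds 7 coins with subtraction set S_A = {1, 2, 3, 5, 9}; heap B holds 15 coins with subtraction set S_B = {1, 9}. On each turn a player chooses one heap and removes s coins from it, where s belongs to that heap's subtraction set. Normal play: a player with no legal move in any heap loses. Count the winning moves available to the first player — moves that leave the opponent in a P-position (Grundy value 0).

1

Heap A, S = {1, 2, 3, 5, 9}:
n : 0 1 2 3 4 5 6 7
G : 0 1 2 3 0 1 2 3
G_A(7) = 3.
Heap B, S = {1, 9}:
G(0) = 0
G(1) = mex{0} = 1
G(2) = mex{1} = 0
G(3) = mex{0} = 1
G(4) = mex{1} = 0
G(5) = mex{0} = 1
G(6) = mex{1} = 0
G(7) = mex{0} = 1
G(8) = mex{1} = 0
G(9) = mex{0,0} = 1
G(10) = mex{1,1} = 0
G(11) = mex{0,0} = 1
G(12) = mex{1,1} = 0
G(13) = mex{0,0} = 1
G(14) = mex{1,1} = 0
G(15) = mex{0,0} = 1
G_B(15) = 1.
Combined Grundy value = 3 ⊕ 1 = 2.
A winning move leaves total XOR = 0, i.e. changes one component's Grundy value g to g ⊕ X where X is the current total.
Heap A: need g' = 3⊕2 = 1. Options: 7−1→G=2, 7−2→G=1, 7−3→G=0, 7−5→G=2. Hits: 1.
Heap B: need g' = 1⊕2 = 3. Options: 15−1→G=0, 15−9→G=0. Hits: 0.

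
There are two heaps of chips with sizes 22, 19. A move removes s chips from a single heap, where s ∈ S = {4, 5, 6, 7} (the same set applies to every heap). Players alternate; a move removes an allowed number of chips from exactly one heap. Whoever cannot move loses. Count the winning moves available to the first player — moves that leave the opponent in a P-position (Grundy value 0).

3

All heaps use S = {4, 5, 6, 7}:
G(0) = 0
G(1) = mex{} = 0
G(2) = mex{} = 0
G(3) = mex{} = 0
G(4) = mex{0} = 1
G(5) = mex{0,0} = 1
G(6) = mex{0,0,0} = 1
G(7) = mex{0,0,0,0} = 1
G(8) = mex{1,0,0,0} = 2
G(9) = mex{1,1,0,0} = 2
G(10) = mex{1,1,1,0} = 2
G(11) = mex{1,1,1,1} = 0
G(12) = mex{2,1,1,1} = 0
G(13) = mex{2,2,1,1} = 0
G(14) = mex{2,2,2,1} = 0
G(15) = mex{0,2,2,2} = 1
G(16) = mex{0,0,2,2} = 1
G(17) = mex{0,0,0,2} = 1
G(18) = mex{0,0,0,0} = 1
G(19) = mex{1,0,0,0} = 2
G(20) = mex{1,1,0,0} = 2
G(21) = mex{1,1,1,0} = 2
G(22) = mex{1,1,1,1} = 0
Heap A: G(22) = 0.
Heap B: G(19) = 2.
Combined Grundy value = 0 ⊕ 2 = 2.
A winning move leaves total XOR = 0, i.e. changes one component's Grundy value g to g ⊕ X where X is the current total.
Heap A: need g' = 0⊕2 = 2. Options: 22−4→G=1, 22−5→G=1, 22−6→G=1, 22−7→G=1. Hits: 0.
Heap B: need g' = 2⊕2 = 0. Options: 19−4→G=1, 19−5→G=0, 19−6→G=0, 19−7→G=0. Hits: 3.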